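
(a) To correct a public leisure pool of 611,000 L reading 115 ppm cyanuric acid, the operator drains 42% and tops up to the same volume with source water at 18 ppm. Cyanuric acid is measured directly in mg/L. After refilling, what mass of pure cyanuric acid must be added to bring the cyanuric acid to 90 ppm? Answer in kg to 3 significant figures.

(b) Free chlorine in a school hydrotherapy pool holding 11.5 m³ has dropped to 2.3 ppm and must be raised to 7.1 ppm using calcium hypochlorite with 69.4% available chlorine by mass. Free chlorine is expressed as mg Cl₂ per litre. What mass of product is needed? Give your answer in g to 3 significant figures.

(a) 9.62 kg; (b) 79.5 g

(a) After draining 42% and refilling: 115 × 0.58 + 18 × 0.42 = 74.26 ppm.
(a) Deficit to target: 90 − 74.26 = 15.74 mg/L.
(a) Mass: 15.74 mg/L × 611,000 L = 9617 g cyanuric acid.

(b) Volume: 11.5 m³ = 11,500 L.
(b) Chlorine deficit: 7.1 − 2.3 = 4.8 ppm = 4.8 mg/L as Cl₂.
(b) Cl₂ equivalent needed: 4.8 mg/L × 11,500 L = 55,200 mg = 55.2 g.
(b) Product at 69.4% available chlorine: 55.2 / 0.694 = 79.54 g.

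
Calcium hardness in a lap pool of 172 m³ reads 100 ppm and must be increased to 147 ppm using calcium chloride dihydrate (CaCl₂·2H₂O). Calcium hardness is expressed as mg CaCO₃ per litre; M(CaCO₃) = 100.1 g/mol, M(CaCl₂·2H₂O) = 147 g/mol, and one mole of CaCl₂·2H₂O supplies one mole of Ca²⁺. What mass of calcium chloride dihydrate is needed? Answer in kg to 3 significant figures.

Volume: 172 m³ = 172,000 L.
Hardness to add: (147 − 100) = 47 mg/L as CaCO₃ × 172,000 L = 8084 g as CaCO₃.
Moles of Ca²⁺ (1 mol Ca²⁺ ≡ 1 mol CaCO₃): 8084 / 100.1 g/mol = 80.76 mol.
Mass of CaCl₂·2H₂O: 80.76 × 147 = 11,870 g.

11.9 kg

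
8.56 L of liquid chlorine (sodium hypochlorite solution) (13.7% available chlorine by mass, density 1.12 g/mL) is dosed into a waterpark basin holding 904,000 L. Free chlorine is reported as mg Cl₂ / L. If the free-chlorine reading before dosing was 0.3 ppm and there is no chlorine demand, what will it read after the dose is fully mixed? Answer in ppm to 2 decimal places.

1.75 ppm

Mass of solution: 8.56 L × 1000 mL/L × 1.12 g/mL = 9587 g.
Available chlorine delivered: 9587 g × 0.137 = 1313 g as Cl₂.
Concentration rise: 1313 g / 904,000 L = 1.453 mg/L = 1.45 ppm.
Final FC: 0.3 + 1.45 = 1.75 ppm.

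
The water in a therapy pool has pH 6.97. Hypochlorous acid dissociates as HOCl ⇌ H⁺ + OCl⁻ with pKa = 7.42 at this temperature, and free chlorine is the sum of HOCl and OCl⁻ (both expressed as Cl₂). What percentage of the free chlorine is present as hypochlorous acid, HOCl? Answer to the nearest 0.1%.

[OCl⁻]/[HOCl] = 10^(pH − pKa) = 10^(6.97 − 7.42) = 10^-0.45 = 0.3548.
Fraction as HOCl = 1 / (1 + 0.3548) = 0.7381.

73.8%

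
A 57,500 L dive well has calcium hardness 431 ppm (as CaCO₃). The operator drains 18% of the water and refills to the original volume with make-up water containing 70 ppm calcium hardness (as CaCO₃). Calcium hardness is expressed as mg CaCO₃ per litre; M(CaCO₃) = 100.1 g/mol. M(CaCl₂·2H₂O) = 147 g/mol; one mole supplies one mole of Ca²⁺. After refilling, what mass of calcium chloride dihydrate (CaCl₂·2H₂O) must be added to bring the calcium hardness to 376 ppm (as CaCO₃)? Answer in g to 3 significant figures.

After draining 18% and refilling: 431 × 0.82 + 70 × 0.18 = 366.02 ppm.
Deficit to target: 376 − 366.02 = 9.98 mg/L.
As CaCO₃: 9.98 mg/L × 57,500 L = 573.8 g; ÷ 100.1 = 5.733 mol Ca²⁺.
Mass: 5.733 × 147 = 842.7 g.

843 g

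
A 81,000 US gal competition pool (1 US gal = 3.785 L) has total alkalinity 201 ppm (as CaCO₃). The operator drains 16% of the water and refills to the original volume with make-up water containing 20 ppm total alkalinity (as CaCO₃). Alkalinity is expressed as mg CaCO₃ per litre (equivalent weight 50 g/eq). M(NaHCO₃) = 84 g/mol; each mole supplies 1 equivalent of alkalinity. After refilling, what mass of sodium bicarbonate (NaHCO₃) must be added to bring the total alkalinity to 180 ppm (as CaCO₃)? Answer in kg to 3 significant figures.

4.10 kg

Volume: 81,000 US gal × 3.785 L/gal = 306,585 L.
After draining 16% and refilling: 201 × 0.84 + 20 × 0.16 = 172.04 ppm.
Deficit to target: 180 − 172.04 = 7.96 mg/L.
As CaCO₃: 7.96 mg/L × 306,585 L = 2440 g; ÷ 50 g/eq ÷ 1 = 48.81 mol NaHCO₃.
Mass: 48.81 × 84 = 4100 g.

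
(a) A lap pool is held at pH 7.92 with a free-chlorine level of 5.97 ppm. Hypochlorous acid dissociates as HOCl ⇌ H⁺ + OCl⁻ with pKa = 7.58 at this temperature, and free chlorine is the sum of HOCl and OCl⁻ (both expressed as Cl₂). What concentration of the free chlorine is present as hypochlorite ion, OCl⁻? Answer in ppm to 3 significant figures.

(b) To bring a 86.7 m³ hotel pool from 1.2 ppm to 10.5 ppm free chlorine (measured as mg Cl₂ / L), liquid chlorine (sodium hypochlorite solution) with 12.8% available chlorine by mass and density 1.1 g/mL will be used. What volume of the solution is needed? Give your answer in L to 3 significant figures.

(a) 4.10 ppm; (b) 5.73 L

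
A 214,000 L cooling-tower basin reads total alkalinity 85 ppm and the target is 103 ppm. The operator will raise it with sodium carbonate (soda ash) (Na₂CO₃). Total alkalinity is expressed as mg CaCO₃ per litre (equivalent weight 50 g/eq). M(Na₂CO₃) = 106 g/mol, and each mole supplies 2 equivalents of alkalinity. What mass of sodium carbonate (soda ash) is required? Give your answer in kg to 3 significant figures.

4.08 kg

Alkalinity to add: (103 − 85) = 18 mg/L as CaCO₃ × 214,000 L = 3852 g as CaCO₃.
Equivalents: 3852 g ÷ 50 g/eq = 77.04 eq.
Each mole of Na₂CO₃ supplies 2 eq, so 77.04 / 2 = 38.52 mol.
Mass: 38.52 mol × 106 g/mol = 4083 g.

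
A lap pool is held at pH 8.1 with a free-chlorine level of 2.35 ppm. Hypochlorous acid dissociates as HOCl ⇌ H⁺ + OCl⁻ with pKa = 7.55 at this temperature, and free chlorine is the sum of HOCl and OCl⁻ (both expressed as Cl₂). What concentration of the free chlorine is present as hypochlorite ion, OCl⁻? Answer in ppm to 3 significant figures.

[OCl⁻]/[HOCl] = 10^(pH − pKa) = 10^(8.1 − 7.55) = 10^0.55 = 3.548.
Fraction as HOCl = 1 / (1 + 3.548) = 0.2199.
OCl⁻ = (1 − 0.2199) × 2.35 ppm = 1.833 ppm.

1.83 ppm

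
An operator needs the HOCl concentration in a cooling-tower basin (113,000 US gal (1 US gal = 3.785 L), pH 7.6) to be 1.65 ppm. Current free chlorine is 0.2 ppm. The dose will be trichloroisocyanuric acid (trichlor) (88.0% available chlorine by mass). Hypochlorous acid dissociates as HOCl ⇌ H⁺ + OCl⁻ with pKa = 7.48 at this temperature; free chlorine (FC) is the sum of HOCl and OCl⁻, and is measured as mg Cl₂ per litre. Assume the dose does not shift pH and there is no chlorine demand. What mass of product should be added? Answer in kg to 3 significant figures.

1.76 kg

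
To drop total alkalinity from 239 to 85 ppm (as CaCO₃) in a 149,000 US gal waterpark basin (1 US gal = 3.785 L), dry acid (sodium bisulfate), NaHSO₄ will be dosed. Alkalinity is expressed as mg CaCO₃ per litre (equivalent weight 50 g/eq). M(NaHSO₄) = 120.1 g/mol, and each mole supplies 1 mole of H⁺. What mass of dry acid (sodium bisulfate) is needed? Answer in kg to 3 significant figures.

Volume: 149,000 US gal × 3.785 L/gal = 563,965 L.
Alkalinity to neutralize: (239 − 85) = 154 mg/L as CaCO₃ × 563,965 L = 86,850 g as CaCO₃.
Equivalents of H⁺ required: 86,850 ÷ 50 g/eq = 1737 eq = 1737 mol NaHSO₄.
Mass of NaHSO₄: 1737 × 120.1 = 208,600 g.

209 kg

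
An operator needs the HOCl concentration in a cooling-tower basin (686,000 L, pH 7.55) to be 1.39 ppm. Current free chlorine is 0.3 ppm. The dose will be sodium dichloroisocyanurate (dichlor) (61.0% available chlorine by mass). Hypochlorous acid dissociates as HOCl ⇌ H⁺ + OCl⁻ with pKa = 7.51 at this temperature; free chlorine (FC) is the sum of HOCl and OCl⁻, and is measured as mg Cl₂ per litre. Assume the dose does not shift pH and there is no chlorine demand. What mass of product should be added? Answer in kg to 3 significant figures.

2.94 kg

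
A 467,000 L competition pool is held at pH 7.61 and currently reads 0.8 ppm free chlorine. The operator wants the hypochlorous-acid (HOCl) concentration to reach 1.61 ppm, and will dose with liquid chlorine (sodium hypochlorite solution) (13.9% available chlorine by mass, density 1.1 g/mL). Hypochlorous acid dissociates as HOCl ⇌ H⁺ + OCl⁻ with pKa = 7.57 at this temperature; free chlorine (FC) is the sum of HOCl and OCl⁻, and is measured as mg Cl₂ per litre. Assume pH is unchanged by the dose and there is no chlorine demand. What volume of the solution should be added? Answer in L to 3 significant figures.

7.87 L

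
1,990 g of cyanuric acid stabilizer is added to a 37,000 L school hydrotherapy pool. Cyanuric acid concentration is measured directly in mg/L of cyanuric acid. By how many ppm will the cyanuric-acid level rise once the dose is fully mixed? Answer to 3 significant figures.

53.8 ppm

Rise: 1,990 g / 37,000 L × 1000 = 53.78 mg/L.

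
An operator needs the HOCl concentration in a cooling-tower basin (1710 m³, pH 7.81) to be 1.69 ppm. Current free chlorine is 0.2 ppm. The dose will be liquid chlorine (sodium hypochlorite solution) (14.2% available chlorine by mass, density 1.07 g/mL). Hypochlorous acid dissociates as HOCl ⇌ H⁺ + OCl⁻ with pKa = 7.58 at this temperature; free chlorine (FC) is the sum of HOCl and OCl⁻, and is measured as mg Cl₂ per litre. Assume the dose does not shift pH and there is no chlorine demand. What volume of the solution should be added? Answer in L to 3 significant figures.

Volume: 1710 m³ = 1,710,000 L.
[OCl⁻]/[HOCl] = 10^(pH − pKa) = 10^(7.81 − 7.58) = 1.698; fraction as HOCl = 1/(1 + 1.698) = 0.3706.
Free chlorine required for 1.69 ppm HOCl: 1.69 / 0.3706 = 4.56 ppm.
FC to add: 4.56 − 0.2 = 4.36 mg/L as Cl₂.
Cl₂ equivalent: 4.36 mg/L × 1,710,000 L = 7456 g.
Product at 14.2% available Cl: 7456 / 0.142 = 52,500 g.
Volume: 52,500 g ÷ 1.07 g/mL = 49,070 mL.

49.1 L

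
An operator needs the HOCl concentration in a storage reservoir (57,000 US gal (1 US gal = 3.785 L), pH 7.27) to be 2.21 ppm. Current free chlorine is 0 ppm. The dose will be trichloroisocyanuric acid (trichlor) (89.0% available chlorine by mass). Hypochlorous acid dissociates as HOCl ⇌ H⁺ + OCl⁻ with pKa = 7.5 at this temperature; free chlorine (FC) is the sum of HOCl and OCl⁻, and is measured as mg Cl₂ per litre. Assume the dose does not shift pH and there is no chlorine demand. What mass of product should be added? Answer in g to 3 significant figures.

851 g

Volume: 57,000 US gal × 3.785 L/gal = 215,745 L.
[OCl⁻]/[HOCl] = 10^(pH − pKa) = 10^(7.27 − 7.5) = 0.5888; fraction as HOCl = 1/(1 + 0.5888) = 0.6294.
Free chlorine required for 2.21 ppm HOCl: 2.21 / 0.6294 = 3.511 ppm.
FC to add: 3.511 − 0 = 3.511 mg/L as Cl₂.
Cl₂ equivalent: 3.511 mg/L × 215,745 L = 757.6 g.
Product at 89.0% available Cl: 757.6 / 0.89 = 851.2 g.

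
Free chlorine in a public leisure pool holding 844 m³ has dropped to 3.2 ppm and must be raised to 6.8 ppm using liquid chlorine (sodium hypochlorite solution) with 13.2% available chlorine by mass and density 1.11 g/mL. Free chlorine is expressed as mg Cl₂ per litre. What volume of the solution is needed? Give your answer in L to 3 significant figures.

Volume: 844 m³ = 844,000 L.
Chlorine deficit: 6.8 − 3.2 = 3.6 ppm = 3.6 mg/L as Cl₂.
Cl₂ equivalent needed: 3.6 mg/L × 844,000 L = 3,038,000 mg = 3038 g.
Product at 13.2% available chlorine: 3038 / 0.132 = 23,020 g.
Volume at density 1.11 g/mL: 23,020 g ÷ 1.11 g/mL = 20,740 mL.

20.7 L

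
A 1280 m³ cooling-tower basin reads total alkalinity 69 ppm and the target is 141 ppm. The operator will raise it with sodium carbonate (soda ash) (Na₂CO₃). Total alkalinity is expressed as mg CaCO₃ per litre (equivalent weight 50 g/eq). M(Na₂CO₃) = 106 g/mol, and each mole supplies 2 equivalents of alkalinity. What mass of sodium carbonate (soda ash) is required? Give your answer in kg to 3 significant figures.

Volume: 1280 m³ = 1,280,000 L.
Alkalinity to add: (141 − 69) = 72 mg/L as CaCO₃ × 1,280,000 L = 92,160 g as CaCO₃.
Equivalents: 92,160 g ÷ 50 g/eq = 1843 eq.
Each mole of Na₂CO₃ supplies 2 eq, so 1843 / 2 = 921.6 mol.
Mass: 921.6 mol × 106 g/mol = 97,690 g.

97.7 kg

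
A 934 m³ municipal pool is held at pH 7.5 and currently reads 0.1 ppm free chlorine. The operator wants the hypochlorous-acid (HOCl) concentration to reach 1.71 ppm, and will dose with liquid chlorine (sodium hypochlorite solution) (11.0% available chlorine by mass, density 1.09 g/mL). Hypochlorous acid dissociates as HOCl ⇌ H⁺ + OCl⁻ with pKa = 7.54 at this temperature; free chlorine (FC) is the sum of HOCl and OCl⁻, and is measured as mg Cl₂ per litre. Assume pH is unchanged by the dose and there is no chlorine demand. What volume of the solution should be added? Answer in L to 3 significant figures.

Volume: 934 m³ = 934,000 L.
[OCl⁻]/[HOCl] = 10^(pH − pKa) = 10^(7.5 − 7.54) = 0.912; fraction as HOCl = 1/(1 + 0.912) = 0.523.
Free chlorine required for 1.71 ppm HOCl: 1.71 / 0.523 = 3.27 ppm.
FC to add: 3.27 − 0.1 = 3.17 mg/L as Cl₂.
Cl₂ equivalent: 3.17 mg/L × 934,000 L = 2960 g.
Product at 11.0% available Cl: 2960 / 0.11 = 26,910 g.
Volume: 26,910 g ÷ 1.09 g/mL = 24,690 mL.

24.7 L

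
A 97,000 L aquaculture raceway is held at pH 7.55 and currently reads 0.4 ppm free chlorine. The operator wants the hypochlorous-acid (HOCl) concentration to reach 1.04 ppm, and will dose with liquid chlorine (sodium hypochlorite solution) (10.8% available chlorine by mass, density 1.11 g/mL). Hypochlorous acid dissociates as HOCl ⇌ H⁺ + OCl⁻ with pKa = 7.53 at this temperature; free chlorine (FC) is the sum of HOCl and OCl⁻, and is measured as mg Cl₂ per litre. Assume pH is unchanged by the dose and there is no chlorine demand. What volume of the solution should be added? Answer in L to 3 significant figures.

1.40 L

[OCl⁻]/[HOCl] = 10^(pH − pKa) = 10^(7.55 − 7.53) = 1.047; fraction as HOCl = 1/(1 + 1.047) = 0.4885.
Free chlorine required for 1.04 ppm HOCl: 1.04 / 0.4885 = 2.129 ppm.
FC to add: 2.129 − 0.4 = 1.729 mg/L as Cl₂.
Cl₂ equivalent: 1.729 mg/L × 97,000 L = 167.7 g.
Product at 10.8% available Cl: 167.7 / 0.108 = 1553 g.
Volume: 1553 g ÷ 1.11 g/mL = 1399 mL.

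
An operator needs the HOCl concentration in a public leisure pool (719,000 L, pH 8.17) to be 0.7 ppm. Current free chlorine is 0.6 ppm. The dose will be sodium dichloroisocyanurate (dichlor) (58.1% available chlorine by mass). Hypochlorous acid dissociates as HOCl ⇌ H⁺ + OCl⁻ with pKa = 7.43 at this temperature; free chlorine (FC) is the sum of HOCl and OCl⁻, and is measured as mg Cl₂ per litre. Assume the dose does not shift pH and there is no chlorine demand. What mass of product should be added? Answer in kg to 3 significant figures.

[OCl⁻]/[HOCl] = 10^(pH − pKa) = 10^(8.17 − 7.43) = 5.495; fraction as HOCl = 1/(1 + 5.495) = 0.154.
Free chlorine required for 0.7 ppm HOCl: 0.7 / 0.154 = 4.547 ppm.
FC to add: 4.547 − 0.6 = 3.947 mg/L as Cl₂.
Cl₂ equivalent: 3.947 mg/L × 719,000 L = 2838 g.
Product at 58.1% available Cl: 2838 / 0.581 = 4884 g.

4.88 kg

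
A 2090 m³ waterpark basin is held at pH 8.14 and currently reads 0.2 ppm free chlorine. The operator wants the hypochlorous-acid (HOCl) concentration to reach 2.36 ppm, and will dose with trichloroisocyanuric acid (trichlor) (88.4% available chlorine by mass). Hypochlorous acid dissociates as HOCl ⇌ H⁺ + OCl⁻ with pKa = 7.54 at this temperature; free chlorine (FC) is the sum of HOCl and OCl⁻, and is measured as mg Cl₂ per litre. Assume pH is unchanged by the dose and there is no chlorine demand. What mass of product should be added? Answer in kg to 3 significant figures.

Volume: 2090 m³ = 2,090,000 L.
[OCl⁻]/[HOCl] = 10^(pH − pKa) = 10^(8.14 − 7.54) = 3.981; fraction as HOCl = 1/(1 + 3.981) = 0.2008.
Free chlorine required for 2.36 ppm HOCl: 2.36 / 0.2008 = 11.76 ppm.
FC to add: 11.76 − 0.2 = 11.56 mg/L as Cl₂.
Cl₂ equivalent: 11.56 mg/L × 2,090,000 L = 24,150 g.
Product at 88.4% available Cl: 24,150 / 0.884 = 27,320 g.

27.3 kg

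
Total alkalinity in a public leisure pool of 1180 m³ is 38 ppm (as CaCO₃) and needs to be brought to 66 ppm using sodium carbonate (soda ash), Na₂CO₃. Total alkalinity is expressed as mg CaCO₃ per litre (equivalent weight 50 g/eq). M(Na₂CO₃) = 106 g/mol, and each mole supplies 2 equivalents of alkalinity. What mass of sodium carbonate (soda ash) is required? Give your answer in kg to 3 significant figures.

Volume: 1180 m³ = 1,180,000 L.
Alkalinity to add: (66 − 38) = 28 mg/L as CaCO₃ × 1,180,000 L = 33,040 g as CaCO₃.
Equivalents: 33,040 g ÷ 50 g/eq = 660.8 eq.
Each mole of Na₂CO₃ supplies 2 eq, so 660.8 / 2 = 330.4 mol.
Mass: 330.4 mol × 106 g/mol = 35,020 g.

35.0 kg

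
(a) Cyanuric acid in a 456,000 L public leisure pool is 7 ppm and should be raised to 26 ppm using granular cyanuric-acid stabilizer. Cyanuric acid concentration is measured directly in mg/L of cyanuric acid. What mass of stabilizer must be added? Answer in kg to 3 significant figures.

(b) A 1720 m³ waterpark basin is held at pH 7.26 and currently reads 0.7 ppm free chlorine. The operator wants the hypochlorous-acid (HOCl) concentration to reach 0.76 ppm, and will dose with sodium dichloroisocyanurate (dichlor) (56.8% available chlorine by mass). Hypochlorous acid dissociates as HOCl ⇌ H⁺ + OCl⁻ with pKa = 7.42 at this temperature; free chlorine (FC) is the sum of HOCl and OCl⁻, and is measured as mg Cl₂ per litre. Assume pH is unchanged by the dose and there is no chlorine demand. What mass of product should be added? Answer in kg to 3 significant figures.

(a) CYA to add: (26 − 7) = 19 mg/L × 456,000 L = 8664 g cyanuric acid.

(b) Volume: 1720 m³ = 1,720,000 L.
(b) [OCl⁻]/[HOCl] = 10^(pH − pKa) = 10^(7.26 − 7.42) = 0.6918; fraction as HOCl = 1/(1 + 0.6918) = 0.5911.
(b) Free chlorine required for 0.76 ppm HOCl: 0.76 / 0.5911 = 1.286 ppm.
(b) FC to add: 1.286 − 0.7 = 0.5858 mg/L as Cl₂.
(b) Cl₂ equivalent: 0.5858 mg/L × 1,720,000 L = 1008 g.
(b) Product at 56.8% available Cl: 1008 / 0.568 = 1774 g.

(a) 8.66 kg; (b) 1.77 kg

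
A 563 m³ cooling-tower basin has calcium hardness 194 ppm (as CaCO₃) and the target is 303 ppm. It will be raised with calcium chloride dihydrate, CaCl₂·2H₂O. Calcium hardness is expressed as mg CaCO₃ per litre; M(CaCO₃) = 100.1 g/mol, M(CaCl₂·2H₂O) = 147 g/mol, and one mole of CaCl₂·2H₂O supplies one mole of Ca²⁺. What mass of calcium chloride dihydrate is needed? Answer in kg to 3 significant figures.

90.1 kg

Volume: 563 m³ = 563,000 L.
Hardness to add: (303 − 194) = 109 mg/L as CaCO₃ × 563,000 L = 61,370 g as CaCO₃.
Moles of Ca²⁺ (1 mol Ca²⁺ ≡ 1 mol CaCO₃): 61,370 / 100.1 g/mol = 613.1 mol.
Mass of CaCl₂·2H₂O: 613.1 × 147 = 90,120 g.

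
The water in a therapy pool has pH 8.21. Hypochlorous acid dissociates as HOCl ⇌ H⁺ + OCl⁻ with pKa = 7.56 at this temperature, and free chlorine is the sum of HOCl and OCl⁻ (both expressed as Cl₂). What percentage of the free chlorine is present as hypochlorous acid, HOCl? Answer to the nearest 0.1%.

[OCl⁻]/[HOCl] = 10^(pH − pKa) = 10^(8.21 − 7.56) = 10^0.65 = 4.467.
Fraction as HOCl = 1 / (1 + 4.467) = 0.1829.

18.3%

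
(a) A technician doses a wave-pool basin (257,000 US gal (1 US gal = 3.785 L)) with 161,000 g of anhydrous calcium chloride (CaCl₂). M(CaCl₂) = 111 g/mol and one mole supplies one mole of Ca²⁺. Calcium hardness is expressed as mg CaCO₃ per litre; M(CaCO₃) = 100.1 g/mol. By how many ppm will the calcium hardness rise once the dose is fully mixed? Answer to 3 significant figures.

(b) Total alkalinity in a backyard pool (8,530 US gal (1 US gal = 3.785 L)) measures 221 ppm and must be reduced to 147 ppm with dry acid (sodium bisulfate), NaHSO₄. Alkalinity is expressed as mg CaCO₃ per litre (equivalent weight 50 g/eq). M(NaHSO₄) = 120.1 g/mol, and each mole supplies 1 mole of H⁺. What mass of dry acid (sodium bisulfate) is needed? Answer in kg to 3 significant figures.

(a) Volume: 257,000 US gal × 3.785 L/gal = 972,745 L.
(a) Moles of Ca²⁺: 161,000 g ÷ 111 g/mol = 1450 mol.
(a) As CaCO₃: 1450 mol × 100.1 g/mol = 145,200 g.
(a) Rise: 145,200 g / 972,745 L × 1000 = 149.3 mg/L.

(b) Volume: 8,530 US gal × 3.785 L/gal = 32,286 L.
(b) Alkalinity to neutralize: (221 − 147) = 74 mg/L as CaCO₃ × 32,286 L = 2389 g as CaCO₃.
(b) Equivalents of H⁺ required: 2389 ÷ 50 g/eq = 47.78 eq = 47.78 mol NaHSO₄.
(b) Mass of NaHSO₄: 47.78 × 120.1 = 5739 g.

(a) 149 ppm; (b) 5.74 kg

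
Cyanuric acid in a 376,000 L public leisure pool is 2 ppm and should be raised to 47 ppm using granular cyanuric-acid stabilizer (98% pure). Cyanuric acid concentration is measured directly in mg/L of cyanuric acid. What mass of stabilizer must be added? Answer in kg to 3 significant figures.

CYA to add: (47 − 2) = 45 mg/L × 376,000 L = 16,920 g cyanuric acid.
At 98% purity: 16,920 / 0.98 = 17,270 g product.

17.3 kg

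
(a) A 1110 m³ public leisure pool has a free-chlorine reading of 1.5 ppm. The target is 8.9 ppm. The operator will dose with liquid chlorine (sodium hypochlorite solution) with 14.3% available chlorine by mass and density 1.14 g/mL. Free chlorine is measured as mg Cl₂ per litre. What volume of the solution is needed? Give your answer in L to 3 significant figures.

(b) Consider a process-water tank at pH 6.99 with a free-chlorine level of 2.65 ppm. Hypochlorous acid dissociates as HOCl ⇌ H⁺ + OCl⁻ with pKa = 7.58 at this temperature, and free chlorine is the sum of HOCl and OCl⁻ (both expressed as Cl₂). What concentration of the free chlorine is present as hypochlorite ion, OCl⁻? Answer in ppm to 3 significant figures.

(a) Volume: 1110 m³ = 1,110,000 L.
(a) Chlorine deficit: 8.9 − 1.5 = 7.4 ppm = 7.4 mg/L as Cl₂.
(a) Cl₂ equivalent needed: 7.4 mg/L × 1,110,000 L = 8,214,000 mg = 8214 g.
(a) Product at 14.3% available chlorine: 8214 / 0.143 = 57,440 g.
(a) Volume at density 1.14 g/mL: 57,440 g ÷ 1.14 g/mL = 50,390 mL.

(b) [OCl⁻]/[HOCl] = 10^(pH − pKa) = 10^(6.99 − 7.58) = 10^-0.59 = 0.257.
(b) Fraction as HOCl = 1 / (1 + 0.257) = 0.7955.
(b) OCl⁻ = (1 − 0.7955) × 2.65 ppm = 0.5419 ppm.

(a) 50.4 L; (b) 0.542 ppm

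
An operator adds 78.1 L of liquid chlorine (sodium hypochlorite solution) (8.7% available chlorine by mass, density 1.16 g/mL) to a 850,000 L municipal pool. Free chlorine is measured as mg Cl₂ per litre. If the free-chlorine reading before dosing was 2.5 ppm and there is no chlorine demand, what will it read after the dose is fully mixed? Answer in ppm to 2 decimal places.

Mass of solution: 78.1 L × 1000 mL/L × 1.16 g/mL = 90,600 g.
Available chlorine delivered: 90,600 g × 0.087 = 7882 g as Cl₂.
Concentration rise: 7882 g / 850,000 L = 9.273 mg/L = 9.27 ppm.
Final FC: 2.5 + 9.27 = 11.77 ppm.

11.77 ppm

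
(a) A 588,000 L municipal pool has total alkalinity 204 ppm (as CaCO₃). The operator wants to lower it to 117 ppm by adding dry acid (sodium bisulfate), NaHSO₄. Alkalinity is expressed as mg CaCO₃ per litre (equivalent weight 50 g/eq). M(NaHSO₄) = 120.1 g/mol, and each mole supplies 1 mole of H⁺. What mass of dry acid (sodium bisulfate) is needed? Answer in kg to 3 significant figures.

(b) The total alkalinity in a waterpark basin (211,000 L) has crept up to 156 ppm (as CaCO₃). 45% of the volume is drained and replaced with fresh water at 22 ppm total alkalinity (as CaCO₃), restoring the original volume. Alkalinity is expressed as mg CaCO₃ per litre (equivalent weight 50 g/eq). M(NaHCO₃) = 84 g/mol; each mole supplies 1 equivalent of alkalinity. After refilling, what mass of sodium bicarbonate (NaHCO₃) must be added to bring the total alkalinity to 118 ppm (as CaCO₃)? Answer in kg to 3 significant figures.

(a) 123 kg; (b) 7.90 kg

(a) Alkalinity to neutralize: (204 − 117) = 87 mg/L as CaCO₃ × 588,000 L = 51,160 g as CaCO₃.
(a) Equivalents of H⁺ required: 51,160 ÷ 50 g/eq = 1023 eq = 1023 mol NaHSO₄.
(a) Mass of NaHSO₄: 1023 × 120.1 = 122,900 g.

(b) After draining 45% and refilling: 156 × 0.55 + 22 × 0.45 = 95.7 ppm.
(b) Deficit to target: 118 − 95.7 = 22.3 mg/L.
(b) As CaCO₃: 22.3 mg/L × 211,000 L = 4705 g; ÷ 50 g/eq ÷ 1 = 94.11 mol NaHCO₃.
(b) Mass: 94.11 × 84 = 7905 g.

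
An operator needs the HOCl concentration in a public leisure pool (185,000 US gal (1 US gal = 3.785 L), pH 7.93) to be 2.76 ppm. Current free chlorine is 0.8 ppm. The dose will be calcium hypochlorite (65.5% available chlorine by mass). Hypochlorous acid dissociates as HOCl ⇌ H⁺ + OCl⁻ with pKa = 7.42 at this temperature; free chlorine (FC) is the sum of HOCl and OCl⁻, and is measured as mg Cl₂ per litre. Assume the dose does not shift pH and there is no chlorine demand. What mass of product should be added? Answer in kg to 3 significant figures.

Volume: 185,000 US gal × 3.785 L/gal = 700,225 L.
[OCl⁻]/[HOCl] = 10^(pH − pKa) = 10^(7.93 − 7.42) = 3.236; fraction as HOCl = 1/(1 + 3.236) = 0.2361.
Free chlorine required for 2.76 ppm HOCl: 2.76 / 0.2361 = 11.69 ppm.
FC to add: 11.69 − 0.8 = 10.89 mg/L as Cl₂.
Cl₂ equivalent: 10.89 mg/L × 700,225 L = 7626 g.
Product at 65.5% available Cl: 7626 / 0.655 = 11,640 g.

11.6 kg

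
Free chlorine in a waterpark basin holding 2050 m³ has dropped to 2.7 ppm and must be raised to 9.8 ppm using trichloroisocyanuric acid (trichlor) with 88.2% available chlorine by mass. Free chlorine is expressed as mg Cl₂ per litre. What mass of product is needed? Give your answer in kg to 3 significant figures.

16.5 kg

Volume: 2050 m³ = 2,050,000 L.
Chlorine deficit: 9.8 − 2.7 = 7.1 ppm = 7.1 mg/L as Cl₂.
Cl₂ equivalent needed: 7.1 mg/L × 2,050,000 L = 14,560,000 mg = 14,560 g.
Product at 88.2% available chlorine: 14,560 / 0.882 = 16,500 g.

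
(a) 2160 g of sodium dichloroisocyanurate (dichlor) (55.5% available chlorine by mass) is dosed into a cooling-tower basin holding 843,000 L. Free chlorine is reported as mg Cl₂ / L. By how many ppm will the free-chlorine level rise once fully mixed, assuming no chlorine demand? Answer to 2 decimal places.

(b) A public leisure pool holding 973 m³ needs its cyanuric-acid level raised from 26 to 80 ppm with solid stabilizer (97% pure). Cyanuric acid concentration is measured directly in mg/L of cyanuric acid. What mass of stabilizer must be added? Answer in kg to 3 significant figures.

(a) 1.42 ppm; (b) 54.2 kg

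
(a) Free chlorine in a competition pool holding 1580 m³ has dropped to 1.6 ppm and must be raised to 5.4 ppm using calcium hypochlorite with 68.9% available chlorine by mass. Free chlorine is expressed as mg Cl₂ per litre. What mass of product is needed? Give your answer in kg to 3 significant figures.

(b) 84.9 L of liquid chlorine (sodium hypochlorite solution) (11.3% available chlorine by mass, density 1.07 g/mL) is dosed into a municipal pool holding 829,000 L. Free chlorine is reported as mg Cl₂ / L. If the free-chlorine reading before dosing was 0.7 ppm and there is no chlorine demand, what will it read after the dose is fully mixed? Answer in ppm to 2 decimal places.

(a) Volume: 1580 m³ = 1,580,000 L.
(a) Chlorine deficit: 5.4 − 1.6 = 3.8 ppm = 3.8 mg/L as Cl₂.
(a) Cl₂ equivalent needed: 3.8 mg/L × 1,580,000 L = 6,004,000 mg = 6004 g.
(a) Product at 68.9% available chlorine: 6004 / 0.689 = 8714 g.

(b) Mass of solution: 84.9 L × 1000 mL/L × 1.07 g/mL = 90,840 g.
(b) Available chlorine delivered: 90,840 g × 0.113 = 10,270 g as Cl₂.
(b) Concentration rise: 10,270 g / 829,000 L = 12.38 mg/L = 12.38 ppm.
(b) Final FC: 0.7 + 12.38 = 13.08 ppm.

(a) 8.71 kg; (b) 13.08 ppm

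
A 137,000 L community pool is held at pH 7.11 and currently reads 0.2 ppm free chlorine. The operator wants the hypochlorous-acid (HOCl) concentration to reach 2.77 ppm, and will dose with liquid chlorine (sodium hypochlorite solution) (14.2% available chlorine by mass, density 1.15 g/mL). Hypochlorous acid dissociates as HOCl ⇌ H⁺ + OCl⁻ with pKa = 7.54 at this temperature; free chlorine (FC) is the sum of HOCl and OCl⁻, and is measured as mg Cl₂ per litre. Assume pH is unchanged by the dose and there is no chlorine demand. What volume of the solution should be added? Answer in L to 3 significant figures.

[OCl⁻]/[HOCl] = 10^(pH − pKa) = 10^(7.11 − 7.54) = 0.3715; fraction as HOCl = 1/(1 + 0.3715) = 0.7291.
Free chlorine required for 2.77 ppm HOCl: 2.77 / 0.7291 = 3.799 ppm.
FC to add: 3.799 − 0.2 = 3.599 mg/L as Cl₂.
Cl₂ equivalent: 3.599 mg/L × 137,000 L = 493.1 g.
Product at 14.2% available Cl: 493.1 / 0.142 = 3472 g.
Volume: 3472 g ÷ 1.15 g/mL = 3019 mL.

3.02 L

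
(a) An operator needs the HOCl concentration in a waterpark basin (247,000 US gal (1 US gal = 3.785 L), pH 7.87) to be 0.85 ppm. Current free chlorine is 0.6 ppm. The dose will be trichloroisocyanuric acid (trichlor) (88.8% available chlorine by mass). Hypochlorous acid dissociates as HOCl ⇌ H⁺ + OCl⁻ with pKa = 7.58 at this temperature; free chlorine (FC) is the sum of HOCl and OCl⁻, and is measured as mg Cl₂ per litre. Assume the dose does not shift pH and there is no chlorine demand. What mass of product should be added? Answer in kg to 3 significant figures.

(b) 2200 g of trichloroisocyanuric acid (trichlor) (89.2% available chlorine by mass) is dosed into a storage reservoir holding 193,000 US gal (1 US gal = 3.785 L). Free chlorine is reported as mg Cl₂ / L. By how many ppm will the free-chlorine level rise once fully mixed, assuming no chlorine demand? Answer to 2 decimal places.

(a) Volume: 247,000 US gal × 3.785 L/gal = 934,895 L.
(a) [OCl⁻]/[HOCl] = 10^(pH − pKa) = 10^(7.87 − 7.58) = 1.95; fraction as HOCl = 1/(1 + 1.95) = 0.339.
(a) Free chlorine required for 0.85 ppm HOCl: 0.85 / 0.339 = 2.507 ppm.
(a) FC to add: 2.507 − 0.6 = 1.907 mg/L as Cl₂.
(a) Cl₂ equivalent: 1.907 mg/L × 934,895 L = 1783 g.
(a) Product at 88.8% available Cl: 1783 / 0.888 = 2008 g.

(b) Volume: 193,000 US gal × 3.785 L/gal = 730,505 L.
(b) Available chlorine delivered: 2200 g × 0.892 = 1962 g as Cl₂.
(b) Concentration rise: 1962 g / 730,505 L = 2.686 mg/L = 2.69 ppm.

(a) 2.01 kg; (b) 2.69 ppm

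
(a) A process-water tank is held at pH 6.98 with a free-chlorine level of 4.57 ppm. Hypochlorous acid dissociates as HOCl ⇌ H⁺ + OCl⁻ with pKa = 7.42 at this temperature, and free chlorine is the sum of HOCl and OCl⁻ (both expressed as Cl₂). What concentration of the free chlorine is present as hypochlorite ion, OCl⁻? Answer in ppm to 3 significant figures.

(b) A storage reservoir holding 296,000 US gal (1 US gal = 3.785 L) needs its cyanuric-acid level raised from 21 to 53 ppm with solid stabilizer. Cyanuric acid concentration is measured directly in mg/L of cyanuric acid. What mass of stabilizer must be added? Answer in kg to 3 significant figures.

(a) 1.22 ppm; (b) 35.9 kg

(a) [OCl⁻]/[HOCl] = 10^(pH − pKa) = 10^(6.98 − 7.42) = 10^-0.44 = 0.3631.
(a) Fraction as HOCl = 1 / (1 + 0.3631) = 0.7336.
(a) OCl⁻ = (1 − 0.7336) × 4.57 ppm = 1.217 ppm.

(b) Volume: 296,000 US gal × 3.785 L/gal = 1,120,360 L.
(b) CYA to add: (53 − 21) = 32 mg/L × 1,120,360 L = 35,850 g cyanuric acid.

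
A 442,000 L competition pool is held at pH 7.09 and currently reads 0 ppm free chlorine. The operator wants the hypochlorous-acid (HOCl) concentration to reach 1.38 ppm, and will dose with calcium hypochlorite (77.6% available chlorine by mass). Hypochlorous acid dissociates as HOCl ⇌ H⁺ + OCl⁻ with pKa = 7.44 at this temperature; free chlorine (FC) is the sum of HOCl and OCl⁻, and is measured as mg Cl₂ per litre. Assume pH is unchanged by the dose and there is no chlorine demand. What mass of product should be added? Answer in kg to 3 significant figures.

1.14 kg

[OCl⁻]/[HOCl] = 10^(pH − pKa) = 10^(7.09 − 7.44) = 0.4467; fraction as HOCl = 1/(1 + 0.4467) = 0.6912.
Free chlorine required for 1.38 ppm HOCl: 1.38 / 0.6912 = 1.996 ppm.
FC to add: 1.996 − 0 = 1.996 mg/L as Cl₂.
Cl₂ equivalent: 1.996 mg/L × 442,000 L = 882.4 g.
Product at 77.6% available Cl: 882.4 / 0.776 = 1137 g.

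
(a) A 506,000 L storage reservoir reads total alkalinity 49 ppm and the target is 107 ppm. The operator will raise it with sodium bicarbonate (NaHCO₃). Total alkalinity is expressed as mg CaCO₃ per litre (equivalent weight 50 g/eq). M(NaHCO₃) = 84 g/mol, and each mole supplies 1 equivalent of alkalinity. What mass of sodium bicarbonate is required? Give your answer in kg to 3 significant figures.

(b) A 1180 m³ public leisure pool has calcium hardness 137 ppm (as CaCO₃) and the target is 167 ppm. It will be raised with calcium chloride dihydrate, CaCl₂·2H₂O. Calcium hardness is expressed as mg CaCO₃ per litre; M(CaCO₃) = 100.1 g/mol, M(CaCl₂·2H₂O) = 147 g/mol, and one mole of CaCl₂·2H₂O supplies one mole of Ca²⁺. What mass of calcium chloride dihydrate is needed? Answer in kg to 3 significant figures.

(a) Alkalinity to add: (107 − 49) = 58 mg/L as CaCO₃ × 506,000 L = 29,350 g as CaCO₃.
(a) Equivalents: 29,350 g ÷ 50 g/eq = 587 eq.
(a) NaHCO₃ supplies 1 eq per mole → 587 mol.
(a) Mass: 587 mol × 84 g/mol = 49,300 g.

(b) Volume: 1180 m³ = 1,180,000 L.
(b) Hardness to add: (167 − 137) = 30 mg/L as CaCO₃ × 1,180,000 L = 35,400 g as CaCO₃.
(b) Moles of Ca²⁺ (1 mol Ca²⁺ ≡ 1 mol CaCO₃): 35,400 / 100.1 g/mol = 353.6 mol.
(b) Mass of CaCl₂·2H₂O: 353.6 × 147 = 51,990 g.

(a) 49.3 kg; (b) 52.0 kg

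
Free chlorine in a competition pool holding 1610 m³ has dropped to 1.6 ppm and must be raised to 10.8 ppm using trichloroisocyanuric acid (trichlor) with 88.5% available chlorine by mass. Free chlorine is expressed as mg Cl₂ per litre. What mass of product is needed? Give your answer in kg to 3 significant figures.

16.7 kg

Volume: 1610 m³ = 1,610,000 L.
Chlorine deficit: 10.8 − 1.6 = 9.2 ppm = 9.2 mg/L as Cl₂.
Cl₂ equivalent needed: 9.2 mg/L × 1,610,000 L = 14,810,000 mg = 14,810 g.
Product at 88.5% available chlorine: 14,810 / 0.885 = 16,740 g.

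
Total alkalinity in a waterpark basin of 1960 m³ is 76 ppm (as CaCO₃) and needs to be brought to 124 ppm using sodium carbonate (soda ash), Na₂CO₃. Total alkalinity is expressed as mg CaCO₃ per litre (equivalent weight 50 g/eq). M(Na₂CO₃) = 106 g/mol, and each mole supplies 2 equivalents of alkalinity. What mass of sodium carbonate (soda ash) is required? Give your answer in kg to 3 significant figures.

99.7 kg

Volume: 1960 m³ = 1,960,000 L.
Alkalinity to add: (124 − 76) = 48 mg/L as CaCO₃ × 1,960,000 L = 94,080 g as CaCO₃.
Equivalents: 94,080 g ÷ 50 g/eq = 1882 eq.
Each mole of Na₂CO₃ supplies 2 eq, so 1882 / 2 = 940.8 mol.
Mass: 940.8 mol × 106 g/mol = 99,720 g.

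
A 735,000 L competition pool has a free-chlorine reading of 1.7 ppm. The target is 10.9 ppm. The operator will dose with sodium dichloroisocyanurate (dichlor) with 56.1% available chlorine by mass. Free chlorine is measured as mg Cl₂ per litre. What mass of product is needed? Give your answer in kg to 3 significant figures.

12.1 kg

Chlorine deficit: 10.9 − 1.7 = 9.2 ppm = 9.2 mg/L as Cl₂.
Cl₂ equivalent needed: 9.2 mg/L × 735,000 L = 6,762,000 mg = 6762 g.
Product at 56.1% available chlorine: 6762 / 0.561 = 12,050 g.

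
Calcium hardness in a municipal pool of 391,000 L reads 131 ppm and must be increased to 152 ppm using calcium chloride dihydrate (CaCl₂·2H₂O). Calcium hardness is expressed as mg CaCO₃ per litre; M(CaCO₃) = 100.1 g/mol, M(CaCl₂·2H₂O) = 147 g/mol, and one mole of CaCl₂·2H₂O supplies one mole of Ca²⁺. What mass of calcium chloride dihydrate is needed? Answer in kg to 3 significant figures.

12.1 kg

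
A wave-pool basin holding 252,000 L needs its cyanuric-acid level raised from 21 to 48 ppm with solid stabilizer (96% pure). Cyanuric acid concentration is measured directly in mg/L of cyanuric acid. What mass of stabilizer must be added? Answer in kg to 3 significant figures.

7.09 kg

CYA to add: (48 − 21) = 27 mg/L × 252,000 L = 6804 g cyanuric acid.
At 96% purity: 6804 / 0.96 = 7088 g product.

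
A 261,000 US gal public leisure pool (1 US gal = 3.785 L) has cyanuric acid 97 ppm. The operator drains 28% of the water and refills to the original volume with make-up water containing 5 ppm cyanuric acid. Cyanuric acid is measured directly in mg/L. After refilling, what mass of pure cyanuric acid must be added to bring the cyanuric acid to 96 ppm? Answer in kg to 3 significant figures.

24.5 kg

Volume: 261,000 US gal × 3.785 L/gal = 987,885 L.
After draining 28% and refilling: 97 × 0.72 + 5 × 0.28 = 71.24 ppm.
Deficit to target: 96 − 71.24 = 24.76 mg/L.
Mass: 24.76 mg/L × 987,885 L = 24,460 g cyanuric acid.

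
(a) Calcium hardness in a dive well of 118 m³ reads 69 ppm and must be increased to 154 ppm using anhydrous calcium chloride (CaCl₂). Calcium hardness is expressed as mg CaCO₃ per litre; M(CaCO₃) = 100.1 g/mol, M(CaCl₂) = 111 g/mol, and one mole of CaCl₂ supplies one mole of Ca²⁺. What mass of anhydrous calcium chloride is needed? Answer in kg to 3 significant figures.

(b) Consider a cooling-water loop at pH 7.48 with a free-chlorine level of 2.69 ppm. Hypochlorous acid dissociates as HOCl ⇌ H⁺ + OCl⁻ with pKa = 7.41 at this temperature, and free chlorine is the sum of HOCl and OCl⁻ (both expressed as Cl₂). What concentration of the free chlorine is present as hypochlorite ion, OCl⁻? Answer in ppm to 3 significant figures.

(a) 11.1 kg; (b) 1.45 ppm

(a) Volume: 118 m³ = 118,000 L.
(a) Hardness to add: (154 − 69) = 85 mg/L as CaCO₃ × 118,000 L = 10,030 g as CaCO₃.
(a) Moles of Ca²⁺ (1 mol Ca²⁺ ≡ 1 mol CaCO₃): 10,030 / 100.1 g/mol = 100.2 mol.
(a) Mass of CaCl₂: 100.2 × 111 = 11,120 g.

(b) [OCl⁻]/[HOCl] = 10^(pH − pKa) = 10^(7.48 − 7.41) = 10^0.07 = 1.175.
(b) Fraction as HOCl = 1 / (1 + 1.175) = 0.4598.
(b) OCl⁻ = (1 − 0.4598) × 2.69 ppm = 1.453 ppm.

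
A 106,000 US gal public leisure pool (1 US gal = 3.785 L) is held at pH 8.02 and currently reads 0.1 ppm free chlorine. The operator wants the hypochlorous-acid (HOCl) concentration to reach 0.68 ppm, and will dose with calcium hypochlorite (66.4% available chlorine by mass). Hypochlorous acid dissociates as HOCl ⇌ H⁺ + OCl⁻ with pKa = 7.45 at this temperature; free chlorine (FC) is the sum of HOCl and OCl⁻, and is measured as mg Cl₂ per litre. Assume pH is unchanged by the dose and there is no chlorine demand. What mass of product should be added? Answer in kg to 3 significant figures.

Volume: 106,000 US gal × 3.785 L/gal = 401,210 L.
[OCl⁻]/[HOCl] = 10^(pH − pKa) = 10^(8.02 − 7.45) = 3.715; fraction as HOCl = 1/(1 + 3.715) = 0.2121.
Free chlorine required for 0.68 ppm HOCl: 0.68 / 0.2121 = 3.206 ppm.
FC to add: 3.206 − 0.1 = 3.106 mg/L as Cl₂.
Cl₂ equivalent: 3.106 mg/L × 401,210 L = 1246 g.
Product at 66.4% available Cl: 1246 / 0.664 = 1877 g.

1.88 kg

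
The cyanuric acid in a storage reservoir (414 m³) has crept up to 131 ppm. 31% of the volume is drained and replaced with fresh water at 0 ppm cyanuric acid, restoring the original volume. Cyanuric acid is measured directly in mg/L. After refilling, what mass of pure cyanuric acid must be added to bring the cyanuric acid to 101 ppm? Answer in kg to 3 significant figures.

4.39 kg

Volume: 414 m³ = 414,000 L.
After draining 31% and refilling: 131 × 0.69 + 0 × 0.31 = 90.39 ppm.
Deficit to target: 101 − 90.39 = 10.61 mg/L.
Mass: 10.61 mg/L × 414,000 L = 4393 g cyanuric acid.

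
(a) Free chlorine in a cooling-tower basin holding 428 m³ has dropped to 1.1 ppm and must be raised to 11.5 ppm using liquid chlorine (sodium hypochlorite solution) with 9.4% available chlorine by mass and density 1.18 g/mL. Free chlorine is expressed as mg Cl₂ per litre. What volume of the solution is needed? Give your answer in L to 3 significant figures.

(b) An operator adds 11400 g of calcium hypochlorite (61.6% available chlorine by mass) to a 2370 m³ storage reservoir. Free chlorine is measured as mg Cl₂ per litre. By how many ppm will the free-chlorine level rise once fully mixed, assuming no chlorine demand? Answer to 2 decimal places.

(a) Volume: 428 m³ = 428,000 L.
(a) Chlorine deficit: 11.5 − 1.1 = 10.4 ppm = 10.4 mg/L as Cl₂.
(a) Cl₂ equivalent needed: 10.4 mg/L × 428,000 L = 4,451,000 mg = 4451 g.
(a) Product at 9.4% available chlorine: 4451 / 0.094 = 47,350 g.
(a) Volume at density 1.18 g/mL: 47,350 g ÷ 1.18 g/mL = 40,130 mL.

(b) Volume: 2370 m³ = 2,370,000 L.
(b) Available chlorine delivered: 11,400 g × 0.616 = 7022 g as Cl₂.
(b) Concentration rise: 7022 g / 2,370,000 L = 2.963 mg/L = 2.96 ppm.

(a) 40.1 L; (b) 2.96 ppm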